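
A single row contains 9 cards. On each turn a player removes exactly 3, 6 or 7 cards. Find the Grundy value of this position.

Grundy values for subtraction set {3, 6, 7}:
g(0) = mex{} = 0
g(1) = mex{} = 0
g(2) = mex{} = 0
g(3) = mex{0} = 1
g(4) = mex{0} = 1
g(5) = mex{0} = 1
g(6) = mex{0,1} = 2
g(7) = mex{0,1} = 2
g(8) = mex{0,1} = 2
g(9) = mex{0,1,2} = 3
So g(9) = 3.

3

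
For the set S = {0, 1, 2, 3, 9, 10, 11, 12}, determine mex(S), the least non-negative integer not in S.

The values 0, 1, 2, 3 are all present; 4 is the first non-negative integer missing from the set.

4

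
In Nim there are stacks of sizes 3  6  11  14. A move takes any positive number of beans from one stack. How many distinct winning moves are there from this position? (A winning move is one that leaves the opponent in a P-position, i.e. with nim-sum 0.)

Nim-sum: 3 ^ 6 ^ 11 ^ 14 = 0.
The nim-sum is already 0, so every move leaves a nonzero nim-sum — there are no winning moves.

0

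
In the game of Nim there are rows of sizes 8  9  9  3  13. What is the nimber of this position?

6

Write each in binary and XOR column by column:
  1000  (8)
  1001  (9)
  1001  (9)
  0011  (3)
  1101  (13)
  ----
  0110  (6)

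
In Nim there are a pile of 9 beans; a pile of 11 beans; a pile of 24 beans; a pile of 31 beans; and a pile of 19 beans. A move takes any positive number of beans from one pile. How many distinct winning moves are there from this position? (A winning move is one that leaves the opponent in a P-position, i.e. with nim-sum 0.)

3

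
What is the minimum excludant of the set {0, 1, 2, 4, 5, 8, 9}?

3

The values 0, 1, 2 are all present; 3 is the first non-negative integer missing from the set.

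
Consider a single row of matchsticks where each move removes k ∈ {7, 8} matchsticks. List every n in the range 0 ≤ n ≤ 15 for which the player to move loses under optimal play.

0, 1, 2, 3, 4, 5, 6, 15

Grundy values for subtraction set {7, 8}:
k:     0  1  2  3  4  5  6  7  8  9 10 11 12 13 14 15
g(k):  0  0  0  0  0  0  0  1  1  1  1  1  1  1  2  0
The P-positions (g = 0) in 0..15 are 0, 1, 2, 3, 4, 5, 6, 15.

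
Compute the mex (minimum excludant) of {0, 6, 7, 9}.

1

0 is in the set but 1 is not, so the mex is 1.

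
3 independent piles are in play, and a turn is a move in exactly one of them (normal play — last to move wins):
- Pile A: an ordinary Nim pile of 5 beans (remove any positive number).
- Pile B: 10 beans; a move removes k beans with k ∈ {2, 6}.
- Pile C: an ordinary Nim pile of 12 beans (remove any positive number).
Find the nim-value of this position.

8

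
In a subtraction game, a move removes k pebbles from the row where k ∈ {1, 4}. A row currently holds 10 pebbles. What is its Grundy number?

0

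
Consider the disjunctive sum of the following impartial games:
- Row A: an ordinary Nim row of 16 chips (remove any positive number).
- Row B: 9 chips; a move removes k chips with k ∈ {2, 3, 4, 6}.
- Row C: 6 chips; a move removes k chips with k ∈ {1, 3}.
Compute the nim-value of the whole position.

Row A is a plain Nim row of size 16, so its Grundy value is 16.
For row B, compute g(0), g(1), … with moves {2, 3, 4, 6}:
g(0) = mex{} = 0
g(1) = mex{} = 0
g(2) = mex{0} = 1
g(3) = mex{0} = 1
g(4) = mex{0,1} = 2
g(5) = mex{0,1} = 2
g(6) = mex{0,1,2} = 3
g(7) = mex{0,1,2} = 3
g(8) = mex{1,2,3} = 0
g(9) = mex{1,2,3} = 0
So g(9) = 0.
For row C, compute g(0), g(1), … with moves {1, 3}:
k:     0  1  2  3  4  5  6
g(k):  0  1  0  1  0  1  0
So g(6) = 0.
The value of a disjunctive sum is the nim-sum of the parts.
Combined value = 16 ⊕ 0 ⊕ 0 = 16.

16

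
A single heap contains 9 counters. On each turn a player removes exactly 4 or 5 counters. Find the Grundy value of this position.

Compute g(0), g(1), … for moves {4, 5}:
k:     0  1  2  3  4  5  6  7  8  9
g(k):  0  0  0  0  1  1  1  1  2  0
So g(9) = 0.

0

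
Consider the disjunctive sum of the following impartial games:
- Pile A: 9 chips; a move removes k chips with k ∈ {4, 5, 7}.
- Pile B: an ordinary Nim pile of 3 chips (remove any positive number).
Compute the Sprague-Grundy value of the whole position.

1

Grundy values for pile A (subtraction set {4, 5, 7}):
k:     0  1  2  3  4  5  6  7  8  9
g(k):  0  0  0  0  1  1  1  1  2  2
So g(9) = 2.
Pile B is a plain Nim pile of size 3, so its Grundy value is 3.
The value of a disjunctive sum is the nim-sum of the parts.
Combined value = 2 ⊕ 3 = 1.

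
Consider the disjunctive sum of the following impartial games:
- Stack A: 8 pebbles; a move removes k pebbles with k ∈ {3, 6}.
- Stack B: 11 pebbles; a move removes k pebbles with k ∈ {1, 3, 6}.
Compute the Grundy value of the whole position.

2

For stack A, compute g(0), g(1), … with moves {3, 6}:
g(0) = mex{} = 0
g(1) = mex{} = 0
g(2) = mex{} = 0
g(3) = mex{0} = 1
g(4) = mex{0} = 1
g(5) = mex{0} = 1
g(6) = mex{0,1} = 2
g(7) = mex{0,1} = 2
g(8) = mex{0,1} = 2
So g(8) = 2.
Grundy values for stack B (subtraction set {1, 3, 6}):
k:     0  1  2  3  4  5  6  7  8  9 10 11
g(k):  0  1  0  1  0  1  2  3  2  0  1  0
So g(11) = 0.
By the Sprague-Grundy theorem, the Grundy value of a sum of independent games is the XOR of the component values.
Combined value = 2 XOR 0 = 2.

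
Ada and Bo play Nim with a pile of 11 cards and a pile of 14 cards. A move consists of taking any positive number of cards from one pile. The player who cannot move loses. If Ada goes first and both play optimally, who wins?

Nim-sum: 11 ⊕ 14 = 5.
The nim-sum is 5 ≠ 0, so this is an N-position: the player to move can win; Ada has a winning move.

Ada wins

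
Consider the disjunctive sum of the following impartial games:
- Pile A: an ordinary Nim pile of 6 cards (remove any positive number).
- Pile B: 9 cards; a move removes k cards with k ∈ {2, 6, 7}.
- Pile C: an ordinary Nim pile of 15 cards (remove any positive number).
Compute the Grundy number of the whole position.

Pile A is a plain Nim pile of size 6, so its Grundy value is 6.
For pile B, compute g(0), g(1), … with moves {2, 6, 7}:
k:     0  1  2  3  4  5  6  7  8  9
g(k):  0  0  1  1  0  0  1  1  2  0
So g(9) = 0.
Pile C is a plain Nim pile of size 15, so its Grundy value is 15.
The value of a disjunctive sum is the nim-sum of the parts.
Combined value = 6 XOR 0 XOR 15 = 9.

9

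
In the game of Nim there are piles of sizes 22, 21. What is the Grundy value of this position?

3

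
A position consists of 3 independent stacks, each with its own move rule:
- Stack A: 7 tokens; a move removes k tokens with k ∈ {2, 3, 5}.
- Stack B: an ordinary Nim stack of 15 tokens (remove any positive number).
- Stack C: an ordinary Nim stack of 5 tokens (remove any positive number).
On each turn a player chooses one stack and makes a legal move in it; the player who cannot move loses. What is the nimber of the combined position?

10

Build the Grundy sequence for stack A with g(k) = mex{g(k−s) : s ∈ {2, 3, 5}, s ≤ k}:
k:     0  1  2  3  4  5  6  7
g(k):  0  0  1  1  2  2  3  0
So g(7) = 0.
Stack B is a plain Nim stack of size 15, so its Grundy value is 15.
Stack C is a plain Nim stack of size 5, so its Grundy value is 5.
By the Sprague-Grundy theorem, the Grundy value of a sum of independent games is the XOR of the component values.
Combined value = 0 XOR 15 XOR 5 = 10.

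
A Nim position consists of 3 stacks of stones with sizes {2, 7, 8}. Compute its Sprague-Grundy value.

Nim-sum: 2 ^ 7 ^ 8 = 13.

13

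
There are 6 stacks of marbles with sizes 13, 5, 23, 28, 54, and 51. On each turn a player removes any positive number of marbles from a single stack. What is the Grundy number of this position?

6

Nim-sum: 13 XOR 5 XOR 23 XOR 28 XOR 54 XOR 51 = 6.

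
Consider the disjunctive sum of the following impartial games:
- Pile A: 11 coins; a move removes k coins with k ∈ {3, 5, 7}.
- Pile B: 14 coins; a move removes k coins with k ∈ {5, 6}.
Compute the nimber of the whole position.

0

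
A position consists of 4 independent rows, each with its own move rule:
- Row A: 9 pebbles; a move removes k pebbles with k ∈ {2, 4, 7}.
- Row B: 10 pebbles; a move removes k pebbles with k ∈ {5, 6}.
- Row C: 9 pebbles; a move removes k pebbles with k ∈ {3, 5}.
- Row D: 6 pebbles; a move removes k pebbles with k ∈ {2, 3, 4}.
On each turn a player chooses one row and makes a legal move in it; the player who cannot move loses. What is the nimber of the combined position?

2

For row A, compute g(0), g(1), … with moves {2, 4, 7}:
g(0) = mex{} = 0
g(1) = mex{} = 0
g(2) = mex{0} = 1
g(3) = mex{0} = 1
g(4) = mex{0,1} = 2
g(5) = mex{0,1} = 2
g(6) = mex{1,2} = 0
g(7) = mex{0,1,2} = 3
g(8) = mex{0,2} = 1
g(9) = mex{1,2,3} = 0
So g(9) = 0.
Grundy values for row B (subtraction set {5, 6}):
g(0) = mex{} = 0
g(1) = mex{} = 0
g(2) = mex{} = 0
g(3) = mex{} = 0
g(4) = mex{} = 0
g(5) = mex{0} = 1
g(6) = mex{0} = 1
g(7) = mex{0} = 1
g(8) = mex{0} = 1
g(9) = mex{0} = 1
g(10) = mex{0,1} = 2
So g(10) = 2.
Build the Grundy sequence for row C with g(k) = mex{g(k−s) : s ∈ {3, 5}, s ≤ k}:
k:     0  1  2  3  4  5  6  7  8  9
g(k):  0  0  0  1  1  1  2  2  0  0
So g(9) = 0.
Grundy values for row D (subtraction set {2, 3, 4}):
k:     0  1  2  3  4  5  6
g(k):  0  0  1  1  2  2  0
So g(6) = 0.
By the Sprague-Grundy theorem, the Grundy value of a sum of independent games is the XOR of the component values.
Combined value = 0 XOR 2 XOR 0 XOR 0 = 2.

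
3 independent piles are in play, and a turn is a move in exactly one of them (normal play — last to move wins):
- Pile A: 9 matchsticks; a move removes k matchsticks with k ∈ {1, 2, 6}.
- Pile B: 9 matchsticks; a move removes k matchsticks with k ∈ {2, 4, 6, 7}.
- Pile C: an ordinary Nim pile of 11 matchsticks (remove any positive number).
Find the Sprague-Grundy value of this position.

For pile A, compute g(0), g(1), … with moves {1, 2, 6}:
g(0) = mex{} = 0
g(1) = mex{0} = 1
g(2) = mex{0,1} = 2
g(3) = mex{1,2} = 0
g(4) = mex{0,2} = 1
g(5) = mex{0,1} = 2
g(6) = mex{0,1,2} = 3
g(7) = mex{1,2,3} = 0
g(8) = mex{0,2,3} = 1
g(9) = mex{0,1} = 2
So g(9) = 2.
Grundy values for pile B (subtraction set {2, 4, 6, 7}):
k:     0  1  2  3  4  5  6  7  8  9
g(k):  0  0  1  1  2  2  3  3  4  0
So g(9) = 0.
Pile C is a plain Nim pile of size 11, so its Grundy value is 11.
The value of a disjunctive sum is the nim-sum of the parts.
Combined value = 2 ⊕ 0 ⊕ 11 = 9.

9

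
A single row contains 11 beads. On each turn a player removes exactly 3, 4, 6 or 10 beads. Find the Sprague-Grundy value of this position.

Grundy values for subtraction set {3, 4, 6, 10}:
g(0) = mex{} = 0
g(1) = mex{} = 0
g(2) = mex{} = 0
g(3) = mex{0} = 1
g(4) = mex{0} = 1
g(5) = mex{0} = 1
g(6) = mex{0,1} = 2
g(7) = mex{0,1} = 2
g(8) = mex{0,1} = 2
g(9) = mex{1,2} = 0
g(10) = mex{0,1,2} = 3
g(11) = mex{0,1,2} = 3
So g(11) = 3.

3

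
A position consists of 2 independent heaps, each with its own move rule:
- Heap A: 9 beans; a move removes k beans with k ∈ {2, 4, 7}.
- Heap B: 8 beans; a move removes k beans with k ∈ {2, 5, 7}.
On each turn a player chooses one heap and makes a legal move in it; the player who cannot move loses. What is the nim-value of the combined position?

Build the Grundy sequence for heap A with g(k) = mex{g(k−s) : s ∈ {2, 4, 7}, s ≤ k}:
g(0) = mex{} = 0
g(1) = mex{} = 0
g(2) = mex{0} = 1
g(3) = mex{0} = 1
g(4) = mex{0,1} = 2
g(5) = mex{0,1} = 2
g(6) = mex{1,2} = 0
g(7) = mex{0,1,2} = 3
g(8) = mex{0,2} = 1
g(9) = mex{1,2,3} = 0
So g(9) = 0.
For heap B, compute g(0), g(1), … with moves {2, 5, 7}:
g(0) = mex{} = 0
g(1) = mex{} = 0
g(2) = mex{0} = 1
g(3) = mex{0} = 1
g(4) = mex{1} = 0
g(5) = mex{0,1} = 2
g(6) = mex{0} = 1
g(7) = mex{0,1,2} = 3
g(8) = mex{0,1} = 2
So g(8) = 2.
The value of a disjunctive sum is the nim-sum of the parts.
Combined value = 0 XOR 2 = 2.

2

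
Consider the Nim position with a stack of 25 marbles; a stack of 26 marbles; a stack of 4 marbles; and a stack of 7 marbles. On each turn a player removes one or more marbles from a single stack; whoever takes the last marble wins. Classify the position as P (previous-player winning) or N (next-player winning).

P-position

Compute the nim-sum pairwise:
25 XOR 26 = 3
3 XOR 4 = 7
7 XOR 7 = 0
The nim-sum is 0, so this is a P-position: the player to move is in a losing position under optimal play.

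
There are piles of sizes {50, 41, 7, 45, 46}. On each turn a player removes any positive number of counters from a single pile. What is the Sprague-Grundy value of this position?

31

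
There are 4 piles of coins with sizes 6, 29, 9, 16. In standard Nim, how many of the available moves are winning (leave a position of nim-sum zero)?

1

Write each in binary and XOR column by column:
  00110  (6)
  11101  (29)
  01001  (9)
  10000  (16)
  -----
  00010  (2)
The overall nim-sum is X = 2. A pile of size p has a winning move iff p XOR X < p (reduce it to p XOR X).
  6: 6 XOR 2 = 4 < 6 — winning move (to 4).
  29: 29 XOR 2 = 31 ≥ 29 — no move.
  9: 9 XOR 2 = 11 ≥ 9 — no move.
  16: 16 XOR 2 = 18 ≥ 16 — no move.
That gives 1 winning move.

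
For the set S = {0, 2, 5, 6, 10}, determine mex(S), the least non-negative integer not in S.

0 is in the set but 1 is not, so the mex is 1.

1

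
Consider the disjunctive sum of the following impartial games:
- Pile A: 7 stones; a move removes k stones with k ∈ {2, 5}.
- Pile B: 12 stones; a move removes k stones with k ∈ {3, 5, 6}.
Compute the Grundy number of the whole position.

Grundy values for pile A (subtraction set {2, 5}):
g(0) = mex{} = 0
g(1) = mex{} = 0
g(2) = mex{0} = 1
g(3) = mex{0} = 1
g(4) = mex{1} = 0
g(5) = mex{0,1} = 2
g(6) = mex{0} = 1
g(7) = mex{1,2} = 0
So g(7) = 0.
For pile B, compute g(0), g(1), … with moves {3, 5, 6}:
k:     0  1  2  3  4  5  6  7  8  9 10 11 12
g(k):  0  0  0  1  1  1  2  2  2  0  0  0  1
So g(12) = 1.
The value of a disjunctive sum is the nim-sum of the parts.
Combined value = 0 XOR 1 = 1.

1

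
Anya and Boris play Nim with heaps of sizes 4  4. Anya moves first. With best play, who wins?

Boris wins

Compute the nim-sum pairwise:
4 XOR 4 = 0
The nim-sum is 0, so this is a P-position: the player to move is in a losing position under optimal play; Anya is about to move from it and so loses — Boris wins.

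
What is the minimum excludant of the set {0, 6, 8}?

0 is in the set but 1 is not, so the mex is 1.

1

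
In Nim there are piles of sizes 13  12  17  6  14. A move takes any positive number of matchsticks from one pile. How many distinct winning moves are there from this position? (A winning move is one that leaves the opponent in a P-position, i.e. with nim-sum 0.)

Bitwise XOR of the heap sizes:
  01101  (13)
  01100  (12)
  10001  (17)
  00110  (6)
  01110  (14)
  -----
  11000  (24)
The overall nim-sum is X = 24. A pile of size p has a winning move iff p XOR X < p (reduce it to p XOR X).
  13: 13 XOR 24 = 21 ≥ 13 — no move.
  12: 12 XOR 24 = 20 ≥ 12 — no move.
  17: 17 XOR 24 = 9 < 17 — winning move (to 9).
  6: 6 XOR 24 = 30 ≥ 6 — no move.
  14: 14 XOR 24 = 22 ≥ 14 — no move.
That gives 1 winning move.

1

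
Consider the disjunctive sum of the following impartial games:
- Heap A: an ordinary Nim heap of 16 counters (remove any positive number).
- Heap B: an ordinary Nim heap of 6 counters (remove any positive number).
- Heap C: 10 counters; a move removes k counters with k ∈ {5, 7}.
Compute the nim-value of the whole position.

20

Heap A is a plain Nim heap of size 16, so its Grundy value is 16.
Heap B is a plain Nim heap of size 6, so its Grundy value is 6.
Build the Grundy sequence for heap C with g(k) = mex{g(k−s) : s ∈ {5, 7}, s ≤ k}:
k:     0  1  2  3  4  5  6  7  8  9 10
g(k):  0  0  0  0  0  1  1  1  1  1  2
So g(10) = 2.
By the Sprague-Grundy theorem, the Grundy value of a sum of independent games is the XOR of the component values.
Combined value = 16 ⊕ 6 ⊕ 2 = 20.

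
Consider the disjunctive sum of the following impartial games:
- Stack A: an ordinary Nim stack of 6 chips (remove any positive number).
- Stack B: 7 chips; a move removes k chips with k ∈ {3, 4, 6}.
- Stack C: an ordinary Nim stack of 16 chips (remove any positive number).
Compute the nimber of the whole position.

Stack A is a plain Nim stack of size 6, so its Grundy value is 6.
For stack B, compute g(0), g(1), … with moves {3, 4, 6}:
k:     0  1  2  3  4  5  6  7
g(k):  0  0  0  1  1  1  2  2
So g(7) = 2.
Stack C is a plain Nim stack of size 16, so its Grundy value is 16.
The value of a disjunctive sum is the nim-sum of the parts.
Combined value = 6 ⊕ 2 ⊕ 16 = 20.

20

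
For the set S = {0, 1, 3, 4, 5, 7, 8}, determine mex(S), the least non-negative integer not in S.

The values 0, 1 are all present; 2 is the first non-negative integer missing from the set.

2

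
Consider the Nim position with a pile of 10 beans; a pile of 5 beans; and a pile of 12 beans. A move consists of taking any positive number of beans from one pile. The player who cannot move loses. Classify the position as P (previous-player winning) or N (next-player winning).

N-position

Nim-sum: 10 XOR 5 XOR 12 = 3.
The nim-sum is 3 ≠ 0, so this is an N-position: the player to move can win.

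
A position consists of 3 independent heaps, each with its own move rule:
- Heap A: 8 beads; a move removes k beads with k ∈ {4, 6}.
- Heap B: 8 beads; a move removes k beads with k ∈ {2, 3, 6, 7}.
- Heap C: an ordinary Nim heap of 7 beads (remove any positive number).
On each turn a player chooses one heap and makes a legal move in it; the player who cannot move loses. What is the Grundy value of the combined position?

For heap A, compute g(0), g(1), … with moves {4, 6}:
k:     0  1  2  3  4  5  6  7  8
g(k):  0  0  0  0  1  1  1  1  2
So g(8) = 2.
Grundy values for heap B (subtraction set {2, 3, 6, 7}):
k:     0  1  2  3  4  5  6  7  8
g(k):  0  0  1  1  2  0  3  1  2
So g(8) = 2.
Heap C is a plain Nim heap of size 7, so its Grundy value is 7.
By the Sprague-Grundy theorem, the Grundy value of a sum of independent games is the XOR of the component values.
Combined value = 2 XOR 2 XOR 7 = 7.

7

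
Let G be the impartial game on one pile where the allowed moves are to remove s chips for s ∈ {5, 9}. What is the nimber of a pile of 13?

2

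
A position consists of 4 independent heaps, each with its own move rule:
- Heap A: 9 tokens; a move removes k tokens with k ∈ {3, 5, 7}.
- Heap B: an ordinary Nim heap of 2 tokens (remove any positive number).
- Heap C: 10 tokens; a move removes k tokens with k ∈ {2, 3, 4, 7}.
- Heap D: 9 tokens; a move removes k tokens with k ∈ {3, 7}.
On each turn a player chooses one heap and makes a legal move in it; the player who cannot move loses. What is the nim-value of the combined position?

2

Grundy values for heap A (subtraction set {3, 5, 7}):
k:     0  1  2  3  4  5  6  7  8  9
g(k):  0  0  0  1  1  1  2  2  2  3
So g(9) = 3.
Heap B is a plain Nim heap of size 2, so its Grundy value is 2.
Build the Grundy sequence for heap C with g(k) = mex{g(k−s) : s ∈ {2, 3, 4, 7}, s ≤ k}:
k:     0  1  2  3  4  5  6  7  8  9 10
g(k):  0  0  1  1  2  2  0  3  1  4  2
So g(10) = 2.
Grundy values for heap D (subtraction set {3, 7}):
g(0) = mex{} = 0
g(1) = mex{} = 0
g(2) = mex{} = 0
g(3) = mex{0} = 1
g(4) = mex{0} = 1
g(5) = mex{0} = 1
g(6) = mex{1} = 0
g(7) = mex{0,1} = 2
g(8) = mex{0,1} = 2
g(9) = mex{0} = 1
So g(9) = 1.
The value of a disjunctive sum is the nim-sum of the parts.
Combined value = 3 XOR 2 XOR 2 XOR 1 = 2.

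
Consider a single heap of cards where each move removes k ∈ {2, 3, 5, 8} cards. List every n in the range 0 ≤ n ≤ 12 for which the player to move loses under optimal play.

0, 1, 7, 11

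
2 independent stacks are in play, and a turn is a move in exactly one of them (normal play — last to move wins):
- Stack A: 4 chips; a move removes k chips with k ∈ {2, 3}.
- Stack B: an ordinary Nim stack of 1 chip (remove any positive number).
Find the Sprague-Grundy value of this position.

3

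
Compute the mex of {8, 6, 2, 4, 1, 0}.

The values 0, 1, 2 are all present; 3 is the first non-negative integer missing from the set.

3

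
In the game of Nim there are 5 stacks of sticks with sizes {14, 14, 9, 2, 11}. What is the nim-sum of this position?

0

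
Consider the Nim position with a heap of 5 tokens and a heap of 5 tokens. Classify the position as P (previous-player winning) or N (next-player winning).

P-position

Compute the nim-sum pairwise:
5 XOR 5 = 0
The nim-sum is 0, so this is a P-position: the player to move is in a losing position under optimal play.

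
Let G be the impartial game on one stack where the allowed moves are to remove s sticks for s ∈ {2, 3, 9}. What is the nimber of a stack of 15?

Compute g(0), g(1), … for moves {2, 3, 9}:
k:     0  1  2  3  4  5  6  7  8  9 10 11 12 13 14 15
g(k):  0  0  1  1  2  0  0  1  1  2  2  0  0  1  1  2
So g(15) = 2.

2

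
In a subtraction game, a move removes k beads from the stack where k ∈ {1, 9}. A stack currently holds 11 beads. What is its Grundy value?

1

Compute g(0), g(1), … for moves {1, 9}:
g(0) = mex{} = 0
g(1) = mex{0} = 1
g(2) = mex{1} = 0
g(3) = mex{0} = 1
g(4) = mex{1} = 0
g(5) = mex{0} = 1
g(6) = mex{1} = 0
g(7) = mex{0} = 1
g(8) = mex{1} = 0
g(9) = mex{0} = 1
g(10) = mex{1} = 0
g(11) = mex{0} = 1
So g(11) = 1.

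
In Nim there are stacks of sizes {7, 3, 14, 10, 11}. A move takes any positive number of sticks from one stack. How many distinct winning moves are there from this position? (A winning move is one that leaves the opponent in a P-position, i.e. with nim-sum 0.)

3

Compute the nim-sum pairwise:
7 ⊕ 3 = 4
4 ⊕ 14 = 10
10 ⊕ 10 = 0
0 ⊕ 11 = 11
The overall nim-sum is X = 11. A stack of size p has a winning move iff p XOR X < p (reduce it to p XOR X).
  7: 7 XOR 11 = 12 ≥ 7 — no move.
  3: 3 XOR 11 = 8 ≥ 3 — no move.
  14: 14 XOR 11 = 5 < 14 — winning move (to 5).
  10: 10 XOR 11 = 1 < 10 — winning move (to 1).
  11: 11 XOR 11 = 0 < 11 — winning move (to 0).
That gives 3 winning moves.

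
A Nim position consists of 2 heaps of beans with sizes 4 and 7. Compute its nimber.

Nim-sum: 4 ⊕ 7 = 3.

3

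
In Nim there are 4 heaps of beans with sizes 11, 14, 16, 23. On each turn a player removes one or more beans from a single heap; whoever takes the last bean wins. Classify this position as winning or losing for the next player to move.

Winning position

Write each in binary and XOR column by column:
  01011  (11)
  01110  (14)
  10000  (16)
  10111  (23)
  -----
  00010  (2)
The nim-sum is 2 ≠ 0, so this is an N-position: the player to move can win.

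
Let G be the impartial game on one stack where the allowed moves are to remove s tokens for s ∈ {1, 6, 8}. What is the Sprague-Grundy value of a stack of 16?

Compute g(0), g(1), … for moves {1, 6, 8}:
k:     0  1  2  3  4  5  6  7  8  9 10 11 12 13 14 15 16
g(k):  0  1  0  1  0  1  2  0  1  0  1  0  1  2  0  1  0
So g(16) = 0.

0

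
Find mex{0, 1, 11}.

2

The values 0, 1 are all present; 2 is the first non-negative integer missing from the set.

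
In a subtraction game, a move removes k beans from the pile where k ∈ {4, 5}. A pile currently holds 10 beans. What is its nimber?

0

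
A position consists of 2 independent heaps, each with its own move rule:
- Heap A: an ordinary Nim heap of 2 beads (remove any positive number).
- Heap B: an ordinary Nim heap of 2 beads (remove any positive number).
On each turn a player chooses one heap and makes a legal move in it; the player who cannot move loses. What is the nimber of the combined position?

Heap A is a plain Nim heap of size 2, so its Grundy value is 2.
Heap B is a plain Nim heap of size 2, so its Grundy value is 2.
By the Sprague-Grundy theorem, the Grundy value of a sum of independent games is the XOR of the component values.
Combined value = 2 XOR 2 = 0.

0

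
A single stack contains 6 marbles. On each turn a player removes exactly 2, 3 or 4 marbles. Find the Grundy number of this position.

Grundy values for subtraction set {2, 3, 4}:
g(0) = mex{} = 0
g(1) = mex{} = 0
g(2) = mex{0} = 1
g(3) = mex{0} = 1
g(4) = mex{0,1} = 2
g(5) = mex{0,1} = 2
g(6) = mex{1,2} = 0
So g(6) = 0.

0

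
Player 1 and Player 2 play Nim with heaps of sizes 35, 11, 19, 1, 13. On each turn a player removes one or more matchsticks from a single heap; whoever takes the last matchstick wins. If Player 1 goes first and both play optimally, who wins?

Player 1 wins

Compute the nim-sum pairwise:
35 XOR 11 = 40
40 XOR 19 = 59
59 XOR 1 = 58
58 XOR 13 = 55
The nim-sum is 55 ≠ 0, so this is an N-position: the player to move can win; Player 1 has a winning move.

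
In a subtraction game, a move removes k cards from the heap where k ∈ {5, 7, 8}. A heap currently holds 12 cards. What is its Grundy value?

2

Grundy values for subtraction set {5, 7, 8}:
k:     0  1  2  3  4  5  6  7  8  9 10 11 12
g(k):  0  0  0  0  0  1  1  1  1  1  2  2  2
So g(12) = 2.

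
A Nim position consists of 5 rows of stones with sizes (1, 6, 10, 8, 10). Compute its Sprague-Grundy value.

15

Nim-sum: 1 XOR 6 XOR 10 XOR 8 XOR 10 = 15.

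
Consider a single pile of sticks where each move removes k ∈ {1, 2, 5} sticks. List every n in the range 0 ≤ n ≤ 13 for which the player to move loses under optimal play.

0, 3, 6, 9, 12

Build the Grundy sequence with g(k) = mex{g(k−s) : s ∈ {1, 2, 5}, s ≤ k}:
k:     0  1  2  3  4  5  6  7  8  9 10 11 12 13
g(k):  0  1  2  0  1  2  0  1  2  0  1  2  0  1
The P-positions (g = 0) in 0..13 are 0, 3, 6, 9, 12.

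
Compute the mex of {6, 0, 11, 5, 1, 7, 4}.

The values 0, 1 are all present; 2 is the first non-negative integer missing from the set.

2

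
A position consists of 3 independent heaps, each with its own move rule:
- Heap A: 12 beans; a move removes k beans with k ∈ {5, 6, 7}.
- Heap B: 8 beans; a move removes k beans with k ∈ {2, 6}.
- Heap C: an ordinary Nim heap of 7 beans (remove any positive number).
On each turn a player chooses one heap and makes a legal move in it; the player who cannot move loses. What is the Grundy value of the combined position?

7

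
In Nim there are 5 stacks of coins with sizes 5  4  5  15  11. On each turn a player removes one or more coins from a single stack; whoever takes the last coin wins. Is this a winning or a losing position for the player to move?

Write each in binary and XOR column by column:
  0101  (5)
  0100  (4)
  0101  (5)
  1111  (15)
  1011  (11)
  ----
  0000  (0)
The nim-sum is 0, so this is a P-position: the player to move is in a losing position under optimal play.

Losing position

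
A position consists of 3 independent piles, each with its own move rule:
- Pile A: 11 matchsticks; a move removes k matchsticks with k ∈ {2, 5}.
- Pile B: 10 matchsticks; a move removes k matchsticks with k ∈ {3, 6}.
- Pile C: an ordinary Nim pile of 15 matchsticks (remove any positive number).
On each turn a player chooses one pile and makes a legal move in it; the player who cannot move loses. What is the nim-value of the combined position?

Grundy values for pile A (subtraction set {2, 5}):
k:     0  1  2  3  4  5  6  7  8  9 10 11
g(k):  0  0  1  1  0  2  1  0  0  1  1  0
So g(11) = 0.
For pile B, compute g(0), g(1), … with moves {3, 6}:
k:     0  1  2  3  4  5  6  7  8  9 10
g(k):  0  0  0  1  1  1  2  2  2  0  0
So g(10) = 0.
Pile C is a plain Nim pile of size 15, so its Grundy value is 15.
By the Sprague-Grundy theorem, the Grundy value of a sum of independent games is the XOR of the component values.
Combined value = 0 ⊕ 0 ⊕ 15 = 15.

15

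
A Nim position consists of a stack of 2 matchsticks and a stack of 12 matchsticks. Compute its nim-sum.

14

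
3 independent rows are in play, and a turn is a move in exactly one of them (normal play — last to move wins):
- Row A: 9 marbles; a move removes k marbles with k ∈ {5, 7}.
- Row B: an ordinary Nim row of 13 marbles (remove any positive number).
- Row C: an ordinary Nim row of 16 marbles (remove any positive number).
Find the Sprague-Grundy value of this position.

Build the Grundy sequence for row A with g(k) = mex{g(k−s) : s ∈ {5, 7}, s ≤ k}:
g(0) = mex{} = 0
g(1) = mex{} = 0
g(2) = mex{} = 0
g(3) = mex{} = 0
g(4) = mex{} = 0
g(5) = mex{0} = 1
g(6) = mex{0} = 1
g(7) = mex{0} = 1
g(8) = mex{0} = 1
g(9) = mex{0} = 1
So g(9) = 1.
Row B is a plain Nim row of size 13, so its Grundy value is 13.
Row C is a plain Nim row of size 16, so its Grundy value is 16.
By the Sprague-Grundy theorem, the Grundy value of a sum of independent games is the XOR of the component values.
Combined value = 1 XOR 13 XOR 16 = 28.

28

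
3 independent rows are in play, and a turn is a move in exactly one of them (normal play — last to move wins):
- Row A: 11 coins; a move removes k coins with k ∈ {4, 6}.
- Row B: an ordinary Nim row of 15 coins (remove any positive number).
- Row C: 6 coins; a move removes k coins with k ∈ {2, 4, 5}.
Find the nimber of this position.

Build the Grundy sequence for row A with g(k) = mex{g(k−s) : s ∈ {4, 6}, s ≤ k}:
g(0) = mex{} = 0
g(1) = mex{} = 0
g(2) = mex{} = 0
g(3) = mex{} = 0
g(4) = mex{0} = 1
g(5) = mex{0} = 1
g(6) = mex{0} = 1
g(7) = mex{0} = 1
g(8) = mex{0,1} = 2
g(9) = mex{0,1} = 2
g(10) = mex{1} = 0
g(11) = mex{1} = 0
So g(11) = 0.
Row B is a plain Nim row of size 15, so its Grundy value is 15.
For row C, compute g(0), g(1), … with moves {2, 4, 5}:
k:     0  1  2  3  4  5  6
g(k):  0  0  1  1  2  2  3
So g(6) = 3.
By the Sprague-Grundy theorem, the Grundy value of a sum of independent games is the XOR of the component values.
Combined value = 0 XOR 15 XOR 3 = 12.

12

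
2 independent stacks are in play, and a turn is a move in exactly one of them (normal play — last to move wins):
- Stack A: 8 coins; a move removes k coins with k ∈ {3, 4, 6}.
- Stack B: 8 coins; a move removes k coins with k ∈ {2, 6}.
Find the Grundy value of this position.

Build the Grundy sequence for stack A with g(k) = mex{g(k−s) : s ∈ {3, 4, 6}, s ≤ k}:
g(0) = mex{} = 0
g(1) = mex{} = 0
g(2) = mex{} = 0
g(3) = mex{0} = 1
g(4) = mex{0} = 1
g(5) = mex{0} = 1
g(6) = mex{0,1} = 2
g(7) = mex{0,1} = 2
g(8) = mex{0,1} = 2
So g(8) = 2.
Build the Grundy sequence for stack B with g(k) = mex{g(k−s) : s ∈ {2, 6}, s ≤ k}:
g(0) = mex{} = 0
g(1) = mex{} = 0
g(2) = mex{0} = 1
g(3) = mex{0} = 1
g(4) = mex{1} = 0
g(5) = mex{1} = 0
g(6) = mex{0} = 1
g(7) = mex{0} = 1
g(8) = mex{1} = 0
So g(8) = 0.
By the Sprague-Grundy theorem, the Grundy value of a sum of independent games is the XOR of the component values.
Combined value = 2 ⊕ 0 = 2.

2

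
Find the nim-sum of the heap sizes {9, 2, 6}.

Compute the nim-sum pairwise:
9 ^ 2 = 11
11 ^ 6 = 13

13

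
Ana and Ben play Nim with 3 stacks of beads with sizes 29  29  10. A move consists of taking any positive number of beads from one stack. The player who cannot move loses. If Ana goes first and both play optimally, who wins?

Write each in binary and XOR column by column:
  11101  (29)
  11101  (29)
  01010  (10)
  -----
  01010  (10)
The nim-sum is 10 ≠ 0, so this is an N-position: the player to move can win; Ana has a winning move.

Ana wins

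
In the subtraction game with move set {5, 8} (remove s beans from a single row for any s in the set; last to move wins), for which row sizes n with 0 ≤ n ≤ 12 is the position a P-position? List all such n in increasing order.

0, 1, 2, 3, 4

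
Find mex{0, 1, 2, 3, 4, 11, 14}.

The values 0, 1, 2, 3, 4 are all present; 5 is the first non-negative integer missing from the set.

5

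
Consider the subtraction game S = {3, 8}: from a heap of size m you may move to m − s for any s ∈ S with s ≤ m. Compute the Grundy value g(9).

Build the Grundy sequence with g(k) = mex{g(k−s) : s ∈ {3, 8}, s ≤ k}:
g(0) = mex{} = 0
g(1) = mex{} = 0
g(2) = mex{} = 0
g(3) = mex{0} = 1
g(4) = mex{0} = 1
g(5) = mex{0} = 1
g(6) = mex{1} = 0
g(7) = mex{1} = 0
g(8) = mex{0,1} = 2
g(9) = mex{0} = 1
So g(9) = 1.

1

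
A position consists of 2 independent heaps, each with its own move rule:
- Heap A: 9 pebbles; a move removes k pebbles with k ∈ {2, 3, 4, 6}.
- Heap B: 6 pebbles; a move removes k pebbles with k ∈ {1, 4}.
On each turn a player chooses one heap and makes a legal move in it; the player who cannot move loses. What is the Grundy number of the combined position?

Grundy values for heap A (subtraction set {2, 3, 4, 6}):
g(0) = mex{} = 0
g(1) = mex{} = 0
g(2) = mex{0} = 1
g(3) = mex{0} = 1
g(4) = mex{0,1} = 2
g(5) = mex{0,1} = 2
g(6) = mex{0,1,2} = 3
g(7) = mex{0,1,2} = 3
g(8) = mex{1,2,3} = 0
g(9) = mex{1,2,3} = 0
So g(9) = 0.
For heap B, compute g(0), g(1), … with moves {1, 4}:
k:     0  1  2  3  4  5  6
g(k):  0  1  0  1  2  0  1
So g(6) = 1.
The value of a disjunctive sum is the nim-sum of the parts.
Combined value = 0 ⊕ 1 = 1.

1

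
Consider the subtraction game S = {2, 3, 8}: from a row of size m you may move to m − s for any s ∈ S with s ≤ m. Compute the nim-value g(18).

Compute g(0), g(1), … for moves {2, 3, 8}:
k:     0  1  2  3  4  5  6  7  8  9 10 11 12 13 14 15 16 17 18
g(k):  0  0  1  1  2  0  0  1  1  2  0  0  1  1  2  0  0  1  1
So g(18) = 1.

1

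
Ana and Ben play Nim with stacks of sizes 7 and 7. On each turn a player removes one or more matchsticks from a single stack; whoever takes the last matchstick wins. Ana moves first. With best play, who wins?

Ben wins

In binary:
  111  (7)
  111  (7)
  ---
  000  (0)
The nim-sum is 0, so this is a P-position: the player to move is in a losing position under optimal play; Ana is about to move from it and so loses — Ben wins.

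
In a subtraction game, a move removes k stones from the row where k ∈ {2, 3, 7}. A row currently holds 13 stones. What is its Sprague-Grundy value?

1

Build the Grundy sequence with g(k) = mex{g(k−s) : s ∈ {2, 3, 7}, s ≤ k}:
g(0) = mex{} = 0
g(1) = mex{} = 0
g(2) = mex{0} = 1
g(3) = mex{0} = 1
g(4) = mex{0,1} = 2
g(5) = mex{1} = 0
g(6) = mex{1,2} = 0
g(7) = mex{0,2} = 1
g(8) = mex{0} = 1
g(9) = mex{0,1} = 2
g(10) = mex{1} = 0
g(11) = mex{1,2} = 0
g(12) = mex{0,2} = 1
g(13) = mex{0} = 1
So g(13) = 1.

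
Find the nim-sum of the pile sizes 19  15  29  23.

22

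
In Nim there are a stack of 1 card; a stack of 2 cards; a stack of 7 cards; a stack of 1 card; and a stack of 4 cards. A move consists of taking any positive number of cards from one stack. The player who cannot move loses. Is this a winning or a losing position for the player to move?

Winning position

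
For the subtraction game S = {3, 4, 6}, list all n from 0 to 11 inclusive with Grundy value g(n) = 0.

0, 1, 2, 9, 10, 11

Compute g(0), g(1), … for moves {3, 4, 6}:
g(0) = mex{} = 0
g(1) = mex{} = 0
g(2) = mex{} = 0
g(3) = mex{0} = 1
g(4) = mex{0} = 1
g(5) = mex{0} = 1
g(6) = mex{0,1} = 2
g(7) = mex{0,1} = 2
g(8) = mex{0,1} = 2
g(9) = mex{1,2} = 0
g(10) = mex{1,2} = 0
g(11) = mex{1,2} = 0
The P-positions (g = 0) in 0..11 are 0, 1, 2, 9, 10, 11.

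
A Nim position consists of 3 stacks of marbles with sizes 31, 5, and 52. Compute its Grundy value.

Compute the nim-sum pairwise:
31 XOR 5 = 26
26 XOR 52 = 46

46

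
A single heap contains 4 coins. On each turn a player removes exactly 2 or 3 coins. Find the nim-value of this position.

Compute g(0), g(1), … for moves {2, 3}:
g(0) = mex{} = 0
g(1) = mex{} = 0
g(2) = mex{0} = 1
g(3) = mex{0} = 1
g(4) = mex{0,1} = 2
So g(4) = 2.

2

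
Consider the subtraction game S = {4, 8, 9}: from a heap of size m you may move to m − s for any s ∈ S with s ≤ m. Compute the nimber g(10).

Grundy values for subtraction set {4, 8, 9}:
k:     0  1  2  3  4  5  6  7  8  9 10
g(k):  0  0  0  0  1  1  1  1  2  2  2
So g(10) = 2.

2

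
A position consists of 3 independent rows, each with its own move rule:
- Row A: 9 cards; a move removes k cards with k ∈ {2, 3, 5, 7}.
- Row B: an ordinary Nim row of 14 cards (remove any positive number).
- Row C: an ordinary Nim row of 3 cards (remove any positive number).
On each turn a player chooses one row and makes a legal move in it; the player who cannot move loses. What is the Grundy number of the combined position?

13

Grundy values for row A (subtraction set {2, 3, 5, 7}):
k:     0  1  2  3  4  5  6  7  8  9
g(k):  0  0  1  1  2  2  3  3  4  0
So g(9) = 0.
Row B is a plain Nim row of size 14, so its Grundy value is 14.
Row C is a plain Nim row of size 3, so its Grundy value is 3.
The value of a disjunctive sum is the nim-sum of the parts.
Combined value = 0 XOR 14 XOR 3 = 13.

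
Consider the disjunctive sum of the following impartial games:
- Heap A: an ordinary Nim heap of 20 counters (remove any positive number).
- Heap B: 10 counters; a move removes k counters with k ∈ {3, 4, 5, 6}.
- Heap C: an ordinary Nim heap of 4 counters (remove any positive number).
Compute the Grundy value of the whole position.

16

Heap A is a plain Nim heap of size 20, so its Grundy value is 20.
Build the Grundy sequence for heap B with g(k) = mex{g(k−s) : s ∈ {3, 4, 5, 6}, s ≤ k}:
k:     0  1  2  3  4  5  6  7  8  9 10
g(k):  0  0  0  1  1  1  2  2  2  0  0
So g(10) = 0.
Heap C is a plain Nim heap of size 4, so its Grundy value is 4.
By the Sprague-Grundy theorem, the Grundy value of a sum of independent games is the XOR of the component values.
Combined value = 20 ⊕ 0 ⊕ 4 = 16.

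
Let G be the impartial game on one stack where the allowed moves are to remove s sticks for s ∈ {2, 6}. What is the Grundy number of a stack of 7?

1

Build the Grundy sequence with g(k) = mex{g(k−s) : s ∈ {2, 6}, s ≤ k}:
k:     0  1  2  3  4  5  6  7
g(k):  0  0  1  1  0  0  1  1
So g(7) = 1.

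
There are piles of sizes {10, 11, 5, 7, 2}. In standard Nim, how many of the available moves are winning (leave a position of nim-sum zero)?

3

Compute the nim-sum pairwise:
10 ⊕ 11 = 1
1 ⊕ 5 = 4
4 ⊕ 7 = 3
3 ⊕ 2 = 1
The overall nim-sum is X = 1. A pile of size p has a winning move iff p XOR X < p (reduce it to p XOR X).
  10: 10 XOR 1 = 11 ≥ 10 — no move.
  11: 11 XOR 1 = 10 < 11 — winning move (to 10).
  5: 5 XOR 1 = 4 < 5 — winning move (to 4).
  7: 7 XOR 1 = 6 < 7 — winning move (to 6).
  2: 2 XOR 1 = 3 ≥ 2 — no move.
That gives 3 winning moves.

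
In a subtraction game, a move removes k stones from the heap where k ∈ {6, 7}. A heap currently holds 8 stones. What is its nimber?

Build the Grundy sequence with g(k) = mex{g(k−s) : s ∈ {6, 7}, s ≤ k}:
k:     0  1  2  3  4  5  6  7  8
g(k):  0  0  0  0  0  0  1  1  1
So g(8) = 1.

1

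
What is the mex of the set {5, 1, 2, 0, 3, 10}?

4

The values 0, 1, 2, 3 are all present; 4 is the first non-negative integer missing from the set.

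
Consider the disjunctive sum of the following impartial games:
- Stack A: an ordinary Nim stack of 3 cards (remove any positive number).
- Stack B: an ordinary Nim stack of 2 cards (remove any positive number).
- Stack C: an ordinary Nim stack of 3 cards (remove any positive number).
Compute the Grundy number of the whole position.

Stack A is a plain Nim stack of size 3, so its Grundy value is 3.
Stack B is a plain Nim stack of size 2, so its Grundy value is 2.
Stack C is a plain Nim stack of size 3, so its Grundy value is 3.
The value of a disjunctive sum is the nim-sum of the parts.
Combined value = 3 ⊕ 2 ⊕ 3 = 2.

2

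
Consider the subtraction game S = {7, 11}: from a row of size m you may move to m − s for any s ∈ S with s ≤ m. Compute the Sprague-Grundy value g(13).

1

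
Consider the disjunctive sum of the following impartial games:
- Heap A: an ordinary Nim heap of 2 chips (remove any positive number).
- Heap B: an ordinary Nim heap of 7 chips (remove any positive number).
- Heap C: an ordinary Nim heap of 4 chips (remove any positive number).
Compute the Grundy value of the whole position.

Heap A is a plain Nim heap of size 2, so its Grundy value is 2.
Heap B is a plain Nim heap of size 7, so its Grundy value is 7.
Heap C is a plain Nim heap of size 4, so its Grundy value is 4.
By the Sprague-Grundy theorem, the Grundy value of a sum of independent games is the XOR of the component values.
Combined value = 2 ⊕ 7 ⊕ 4 = 1.

1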